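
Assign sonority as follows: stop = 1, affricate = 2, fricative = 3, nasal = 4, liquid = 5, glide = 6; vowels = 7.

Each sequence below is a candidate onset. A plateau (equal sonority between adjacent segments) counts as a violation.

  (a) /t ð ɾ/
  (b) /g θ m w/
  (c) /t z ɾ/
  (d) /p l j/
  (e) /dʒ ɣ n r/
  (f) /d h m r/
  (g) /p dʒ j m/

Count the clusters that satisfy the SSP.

6

(a) /t ð ɾ/: profile 1-3-5 — obeys.
(b) /g θ m w/: profile 1-3-4-6 — obeys.
(c) /t z ɾ/: profile 1-3-5 — obeys.
(d) /p l j/: profile 1-5-6 — obeys.
(e) /dʒ ɣ n r/: profile 2-3-4-5 — obeys.
(f) /d h m r/: profile 1-3-4-5 — obeys.
(g) /p dʒ j m/: profile 1-2-6-4 — violates.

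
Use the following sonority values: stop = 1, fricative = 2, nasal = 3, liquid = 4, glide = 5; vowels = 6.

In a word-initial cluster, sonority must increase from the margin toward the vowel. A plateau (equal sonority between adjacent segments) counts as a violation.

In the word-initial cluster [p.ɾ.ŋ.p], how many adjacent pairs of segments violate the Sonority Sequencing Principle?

/p/ is a stop (sonority 1).
/ɾ/ is a liquid (sonority 4).
/ŋ/ is a nasal (sonority 3).
/p/ is a stop (sonority 1).
/p/→/ɾ/: 1→4 (rises) — ok.
/ɾ/→/ŋ/: 4→3 (does not rise) — violation.
/ŋ/→/p/: 3→1 (does not rise) — violation.

2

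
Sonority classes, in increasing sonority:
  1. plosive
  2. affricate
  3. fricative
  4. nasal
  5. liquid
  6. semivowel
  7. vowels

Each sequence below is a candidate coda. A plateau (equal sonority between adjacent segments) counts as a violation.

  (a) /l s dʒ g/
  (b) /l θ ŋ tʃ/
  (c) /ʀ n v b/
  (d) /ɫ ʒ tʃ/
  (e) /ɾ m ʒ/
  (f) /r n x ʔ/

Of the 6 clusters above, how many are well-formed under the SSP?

5

(a) /l s dʒ g/: profile 5-3-2-1 — obeys.
(b) /l θ ŋ tʃ/: profile 5-3-4-2 — violates.
(c) /ʀ n v b/: profile 5-4-3-1 — obeys.
(d) /ɫ ʒ tʃ/: profile 5-3-2 — obeys.
(e) /ɾ m ʒ/: profile 5-4-3 — obeys.
(f) /r n x ʔ/: profile 5-4-3-1 — obeys.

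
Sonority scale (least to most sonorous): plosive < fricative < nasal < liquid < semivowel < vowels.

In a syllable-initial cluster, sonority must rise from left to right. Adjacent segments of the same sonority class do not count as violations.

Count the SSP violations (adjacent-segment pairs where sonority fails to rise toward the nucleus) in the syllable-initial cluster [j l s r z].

3

/j/: semivowel = 5.
/l/: liquid = 4.
/s/: fricative = 2.
/r/: liquid = 4.
/z/: fricative = 2.
/j/→/l/: 5→4 (does not rise) — violation.
/l/→/s/: 4→2 (does not rise) — violation.
/s/→/r/: 2→4 (rises) — ok.
/r/→/z/: 4→2 (does not rise) — violation.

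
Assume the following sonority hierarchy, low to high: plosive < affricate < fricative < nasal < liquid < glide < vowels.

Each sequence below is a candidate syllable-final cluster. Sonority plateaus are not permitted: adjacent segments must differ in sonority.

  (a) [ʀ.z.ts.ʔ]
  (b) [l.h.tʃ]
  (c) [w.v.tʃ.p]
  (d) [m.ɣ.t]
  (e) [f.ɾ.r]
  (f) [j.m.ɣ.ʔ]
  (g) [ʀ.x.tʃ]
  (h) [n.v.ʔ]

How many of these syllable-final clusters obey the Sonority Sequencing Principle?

(a) sonority 5-3-2-1: well-formed.
(b) sonority 5-3-2: well-formed.
(c) sonority 6-3-2-1: well-formed.
(d) sonority 4-3-1: well-formed.
(e) sonority 3-5-5: ill-formed.
(f) sonority 6-4-3-1: well-formed.
(g) sonority 5-3-2: well-formed.
(h) sonority 4-3-1: well-formed.

7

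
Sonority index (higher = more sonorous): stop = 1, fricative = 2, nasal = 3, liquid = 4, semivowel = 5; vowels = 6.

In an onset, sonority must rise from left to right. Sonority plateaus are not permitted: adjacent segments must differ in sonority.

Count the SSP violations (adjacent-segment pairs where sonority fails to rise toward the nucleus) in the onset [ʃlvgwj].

3

/ʃ/ is a fricative (sonority 2).
/l/ is a liquid (sonority 4).
/v/ is a fricative (sonority 2).
/g/ is a stop (sonority 1).
/w/ is a semivowel (sonority 5).
/j/ is a semivowel (sonority 5).
/ʃ/→/l/: 2→4 (rises) — ok.
/l/→/v/: 4→2 (does not rise) — violation.
/v/→/g/: 2→1 (does not rise) — violation.
/g/→/w/: 1→5 (rises) — ok.
/w/→/j/: 5→5 (plateau) — violation.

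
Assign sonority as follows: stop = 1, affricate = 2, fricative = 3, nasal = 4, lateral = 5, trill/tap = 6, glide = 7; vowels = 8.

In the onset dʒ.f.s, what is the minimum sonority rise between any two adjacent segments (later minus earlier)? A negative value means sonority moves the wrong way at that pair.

0

/dʒ/ is an affricate (sonority 2).
/f/ is a fricative (sonority 3).
/s/ is a fricative (sonority 3).
/dʒ/→/f/: change +1.
/f/→/s/: change +0.
Minimum = 0.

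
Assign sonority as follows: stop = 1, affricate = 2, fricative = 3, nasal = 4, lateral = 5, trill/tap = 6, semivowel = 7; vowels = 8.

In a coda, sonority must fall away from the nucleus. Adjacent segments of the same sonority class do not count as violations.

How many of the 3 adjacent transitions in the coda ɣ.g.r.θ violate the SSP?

/ɣ/ — fricative, sonority 3.
/g/ — stop, sonority 1.
/r/ — trill/tap, sonority 6.
/θ/ — fricative, sonority 3.
/ɣ/→/g/: 3→1 (falls) — ok.
/g/→/r/: 1→6 (does not fall) — violation.
/r/→/θ/: 6→3 (falls) — ok.

1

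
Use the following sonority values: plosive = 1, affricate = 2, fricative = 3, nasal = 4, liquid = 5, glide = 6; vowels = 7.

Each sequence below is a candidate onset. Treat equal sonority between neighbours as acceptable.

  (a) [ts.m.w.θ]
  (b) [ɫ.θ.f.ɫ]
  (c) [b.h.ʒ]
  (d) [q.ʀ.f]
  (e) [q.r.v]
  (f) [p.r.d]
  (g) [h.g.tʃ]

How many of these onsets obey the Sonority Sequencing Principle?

1

(a) 2-4-6-3 → violates
(b) 5-3-3-5 → violates
(c) 1-3-3 → obeys
(d) 1-5-3 → violates
(e) 1-5-3 → violates
(f) 1-5-1 → violates
(g) 3-1-2 → violates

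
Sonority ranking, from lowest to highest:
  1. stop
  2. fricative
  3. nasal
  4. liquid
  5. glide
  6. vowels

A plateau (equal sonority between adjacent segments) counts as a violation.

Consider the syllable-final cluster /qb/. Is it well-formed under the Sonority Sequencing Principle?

no

/q/ is a stop (sonority 1).
/b/ is a stop (sonority 1).
The profile is 1-1. Between /q/ (1) and /b/ (1) sonority does not fall, so the cluster violates the SSP.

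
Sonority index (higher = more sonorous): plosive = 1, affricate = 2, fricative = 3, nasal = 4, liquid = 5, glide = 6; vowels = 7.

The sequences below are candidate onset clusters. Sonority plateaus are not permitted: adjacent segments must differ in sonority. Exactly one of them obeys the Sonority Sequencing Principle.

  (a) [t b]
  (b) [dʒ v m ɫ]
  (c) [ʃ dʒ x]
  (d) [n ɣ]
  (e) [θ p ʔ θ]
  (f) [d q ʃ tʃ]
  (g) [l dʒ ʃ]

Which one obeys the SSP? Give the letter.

b

(a) 1-1 → violates
(b) 2-3-4-5 → obeys
(c) 3-2-3 → violates
(d) 4-3 → violates
(e) 3-1-1-3 → violates
(f) 1-1-3-2 → violates
(g) 5-2-3 → violates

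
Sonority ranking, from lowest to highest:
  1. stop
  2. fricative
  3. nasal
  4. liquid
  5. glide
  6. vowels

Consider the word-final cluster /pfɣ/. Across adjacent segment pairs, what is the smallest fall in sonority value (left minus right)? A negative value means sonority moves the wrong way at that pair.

-1

/p/ — stop, sonority 1.
/f/ — fricative, sonority 2.
/ɣ/ — fricative, sonority 2.
/p/→/f/: change -1.
/f/→/ɣ/: change +0.
Minimum = -1.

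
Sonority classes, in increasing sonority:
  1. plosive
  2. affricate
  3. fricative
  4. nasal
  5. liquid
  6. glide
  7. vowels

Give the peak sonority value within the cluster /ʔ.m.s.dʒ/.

/ʔ/ is a plosive (sonority 1).
/m/ is a nasal (sonority 4).
/s/ is a fricative (sonority 3).
/dʒ/ is an affricate (sonority 2).
The maximum is 4.

4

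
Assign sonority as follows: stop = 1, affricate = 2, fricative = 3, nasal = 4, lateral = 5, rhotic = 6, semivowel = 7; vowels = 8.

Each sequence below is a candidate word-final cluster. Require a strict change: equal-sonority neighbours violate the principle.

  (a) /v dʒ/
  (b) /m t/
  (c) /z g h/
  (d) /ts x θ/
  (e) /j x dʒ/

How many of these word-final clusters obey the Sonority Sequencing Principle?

3

(a) /v dʒ/: profile 3-2 — obeys.
(b) /m t/: profile 4-1 — obeys.
(c) /z g h/: profile 3-1-3 — violates.
(d) /ts x θ/: profile 2-3-3 — violates.
(e) /j x dʒ/: profile 7-3-2 — obeys.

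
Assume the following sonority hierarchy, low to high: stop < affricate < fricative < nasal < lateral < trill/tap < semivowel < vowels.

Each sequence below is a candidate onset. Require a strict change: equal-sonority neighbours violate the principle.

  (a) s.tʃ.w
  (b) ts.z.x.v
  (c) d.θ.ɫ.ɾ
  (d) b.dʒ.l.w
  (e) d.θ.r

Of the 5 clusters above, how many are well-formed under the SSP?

(a) sonority 3-2-7: ill-formed.
(b) sonority 2-3-3-3: ill-formed.
(c) sonority 1-3-5-6: well-formed.
(d) sonority 1-2-5-7: well-formed.
(e) sonority 1-3-6: well-formed.

3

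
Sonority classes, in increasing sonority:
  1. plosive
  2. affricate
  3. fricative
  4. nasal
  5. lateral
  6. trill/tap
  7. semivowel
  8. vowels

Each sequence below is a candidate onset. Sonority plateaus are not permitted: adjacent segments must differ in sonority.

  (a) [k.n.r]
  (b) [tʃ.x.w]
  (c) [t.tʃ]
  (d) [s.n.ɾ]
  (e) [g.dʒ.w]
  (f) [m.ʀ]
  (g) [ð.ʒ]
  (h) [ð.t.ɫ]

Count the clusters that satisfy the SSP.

6

(a) sonority 1-4-6: well-formed.
(b) sonority 2-3-7: well-formed.
(c) sonority 1-2: well-formed.
(d) sonority 3-4-6: well-formed.
(e) sonority 1-2-7: well-formed.
(f) sonority 4-6: well-formed.
(g) sonority 3-3: ill-formed.
(h) sonority 3-1-5: ill-formed.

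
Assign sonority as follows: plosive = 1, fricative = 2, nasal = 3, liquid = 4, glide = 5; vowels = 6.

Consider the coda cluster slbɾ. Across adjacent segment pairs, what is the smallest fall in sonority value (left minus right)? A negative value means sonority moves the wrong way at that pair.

-3

/s/ is a fricative (sonority 2).
/l/ is a liquid (sonority 4).
/b/ is a plosive (sonority 1).
/ɾ/ is a liquid (sonority 4).
/s/→/l/: change -2.
/l/→/b/: change +3.
/b/→/ɾ/: change -3.
Minimum = -3.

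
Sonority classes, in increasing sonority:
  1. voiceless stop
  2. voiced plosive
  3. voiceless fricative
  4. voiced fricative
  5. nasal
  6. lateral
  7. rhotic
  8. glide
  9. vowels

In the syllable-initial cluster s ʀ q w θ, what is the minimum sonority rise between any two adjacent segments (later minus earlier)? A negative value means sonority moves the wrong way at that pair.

/s/: voiceless fricative = 3.
/ʀ/: rhotic = 7.
/q/: voiceless stop = 1.
/w/: glide = 8.
/θ/: voiceless fricative = 3.
/s/→/ʀ/: change +4.
/ʀ/→/q/: change -6.
/q/→/w/: change +7.
/w/→/θ/: change -5.
Minimum = -6.

-6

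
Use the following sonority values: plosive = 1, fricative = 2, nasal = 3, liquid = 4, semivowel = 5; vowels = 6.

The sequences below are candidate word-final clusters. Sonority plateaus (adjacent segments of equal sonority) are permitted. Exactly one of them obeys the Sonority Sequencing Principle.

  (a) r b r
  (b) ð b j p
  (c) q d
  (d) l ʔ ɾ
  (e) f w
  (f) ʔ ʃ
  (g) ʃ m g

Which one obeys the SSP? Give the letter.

(a) 4-1-4 → violates
(b) 2-1-5-1 → violates
(c) 1-1 → obeys
(d) 4-1-4 → violates
(e) 2-5 → violates
(f) 1-2 → violates
(g) 2-3-1 → violates

c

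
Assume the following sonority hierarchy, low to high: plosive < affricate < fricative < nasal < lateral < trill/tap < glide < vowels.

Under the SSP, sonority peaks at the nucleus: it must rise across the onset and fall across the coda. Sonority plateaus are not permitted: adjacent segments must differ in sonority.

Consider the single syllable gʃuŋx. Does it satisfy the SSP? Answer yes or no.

Onset: /g/ is a plosive (sonority 1), /ʃ/ is a fricative (sonority 3); then the nucleus /u/ (sonority 8).
Onset profile 1-3-8 — rises to the nucleus.
Coda: /ŋ/ is a nasal (sonority 4), /x/ is a fricative (sonority 3).
Coda profile 8-4-3 — falls from the nucleus.

yes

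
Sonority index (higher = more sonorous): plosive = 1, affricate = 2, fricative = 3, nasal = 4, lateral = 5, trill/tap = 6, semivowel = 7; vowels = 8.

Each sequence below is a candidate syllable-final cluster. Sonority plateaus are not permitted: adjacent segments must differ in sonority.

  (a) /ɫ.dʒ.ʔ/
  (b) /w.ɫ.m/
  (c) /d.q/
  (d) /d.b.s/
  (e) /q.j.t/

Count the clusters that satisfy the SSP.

2

(a) 5-2-1 → obeys
(b) 7-5-4 → obeys
(c) 1-1 → violates
(d) 1-1-3 → violates
(e) 1-7-1 → violates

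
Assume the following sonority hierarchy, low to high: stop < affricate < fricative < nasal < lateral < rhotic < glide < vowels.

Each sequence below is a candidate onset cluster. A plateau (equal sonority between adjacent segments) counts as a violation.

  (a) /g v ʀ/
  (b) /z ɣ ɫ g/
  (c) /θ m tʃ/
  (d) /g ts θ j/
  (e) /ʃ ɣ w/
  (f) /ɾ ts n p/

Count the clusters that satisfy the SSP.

(a) /g v ʀ/: profile 1-3-6 — obeys.
(b) /z ɣ ɫ g/: profile 3-3-5-1 — violates.
(c) /θ m tʃ/: profile 3-4-2 — violates.
(d) /g ts θ j/: profile 1-2-3-7 — obeys.
(e) /ʃ ɣ w/: profile 3-3-7 — violates.
(f) /ɾ ts n p/: profile 6-2-4-1 — violates.

2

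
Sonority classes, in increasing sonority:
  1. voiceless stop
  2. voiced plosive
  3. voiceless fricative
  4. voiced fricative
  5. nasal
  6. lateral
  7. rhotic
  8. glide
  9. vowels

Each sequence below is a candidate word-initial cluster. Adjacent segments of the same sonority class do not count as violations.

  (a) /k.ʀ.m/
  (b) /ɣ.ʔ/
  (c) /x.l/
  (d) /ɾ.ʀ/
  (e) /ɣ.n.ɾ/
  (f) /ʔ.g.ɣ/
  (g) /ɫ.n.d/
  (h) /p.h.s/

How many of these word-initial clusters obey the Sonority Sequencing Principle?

5

(a) 1-7-5 → violates
(b) 4-1 → violates
(c) 3-6 → obeys
(d) 7-7 → obeys
(e) 4-5-7 → obeys
(f) 1-2-4 → obeys
(g) 6-5-2 → violates
(h) 1-3-3 → obeys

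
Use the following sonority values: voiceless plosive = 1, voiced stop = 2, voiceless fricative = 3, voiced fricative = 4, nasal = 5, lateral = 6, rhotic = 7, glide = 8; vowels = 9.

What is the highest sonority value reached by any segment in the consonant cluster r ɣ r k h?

7

/r/ is a rhotic (sonority 7).
/ɣ/ is a voiced fricative (sonority 4).
/r/ is a rhotic (sonority 7).
/k/ is a voiceless plosive (sonority 1).
/h/ is a voiceless fricative (sonority 3).
The maximum is 7.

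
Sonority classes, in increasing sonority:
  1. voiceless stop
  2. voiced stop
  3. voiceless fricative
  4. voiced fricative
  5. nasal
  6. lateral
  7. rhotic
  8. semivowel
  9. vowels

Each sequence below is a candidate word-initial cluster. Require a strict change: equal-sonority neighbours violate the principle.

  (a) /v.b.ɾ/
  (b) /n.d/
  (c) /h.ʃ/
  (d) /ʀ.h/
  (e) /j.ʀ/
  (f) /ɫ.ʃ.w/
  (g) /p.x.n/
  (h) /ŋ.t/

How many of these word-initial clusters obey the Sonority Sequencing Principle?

1

(a) 4-2-7 → violates
(b) 5-2 → violates
(c) 3-3 → violates
(d) 7-3 → violates
(e) 8-7 → violates
(f) 6-3-8 → violates
(g) 1-3-5 → obeys
(h) 5-1 → violates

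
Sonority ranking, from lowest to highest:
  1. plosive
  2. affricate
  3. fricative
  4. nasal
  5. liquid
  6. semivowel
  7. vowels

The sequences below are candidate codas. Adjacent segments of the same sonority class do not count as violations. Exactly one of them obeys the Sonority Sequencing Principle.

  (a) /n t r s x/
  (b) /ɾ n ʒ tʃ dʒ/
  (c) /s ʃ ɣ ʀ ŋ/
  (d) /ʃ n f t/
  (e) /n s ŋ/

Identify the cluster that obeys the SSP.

b

(a) 4-1-5-3-3 → violates
(b) 5-4-3-2-2 → obeys
(c) 3-3-3-5-4 → violates
(d) 3-4-3-1 → violates
(e) 4-3-4 → violates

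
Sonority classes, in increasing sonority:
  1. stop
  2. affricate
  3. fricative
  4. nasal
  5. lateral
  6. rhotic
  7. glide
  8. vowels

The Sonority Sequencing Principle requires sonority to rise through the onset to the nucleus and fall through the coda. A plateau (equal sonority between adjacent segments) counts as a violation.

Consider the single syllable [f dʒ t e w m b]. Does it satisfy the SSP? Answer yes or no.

Onset: /f/ is a fricative (sonority 3), /dʒ/ is an affricate (sonority 2), /t/ is a stop (sonority 1); then the nucleus /e/ (sonority 8).
Onset profile 3-2-1-8 — does not strictly rise throughout.
Coda: /w/ is a glide (sonority 7), /m/ is a nasal (sonority 4), /b/ is a stop (sonority 1).
Coda profile 8-7-4-1 — falls from the nucleus.

no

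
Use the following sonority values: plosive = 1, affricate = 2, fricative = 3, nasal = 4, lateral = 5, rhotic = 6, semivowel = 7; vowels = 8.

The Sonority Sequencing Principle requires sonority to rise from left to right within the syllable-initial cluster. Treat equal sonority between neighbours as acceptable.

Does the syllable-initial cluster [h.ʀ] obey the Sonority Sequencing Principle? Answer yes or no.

/h/ — fricative, sonority 3.
/ʀ/ — rhotic, sonority 6.
The profile 3-6 strictly rises, so the syllable-initial cluster satisfies the SSP.

yes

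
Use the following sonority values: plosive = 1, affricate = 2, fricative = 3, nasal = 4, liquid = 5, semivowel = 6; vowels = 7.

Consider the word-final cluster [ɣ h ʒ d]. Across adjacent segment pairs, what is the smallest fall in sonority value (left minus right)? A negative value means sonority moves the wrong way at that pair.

/ɣ/ — fricative, sonority 3.
/h/ — fricative, sonority 3.
/ʒ/ — fricative, sonority 3.
/d/ — plosive, sonority 1.
/ɣ/→/h/: change +0.
/h/→/ʒ/: change +0.
/ʒ/→/d/: change +2.
Minimum = 0.

0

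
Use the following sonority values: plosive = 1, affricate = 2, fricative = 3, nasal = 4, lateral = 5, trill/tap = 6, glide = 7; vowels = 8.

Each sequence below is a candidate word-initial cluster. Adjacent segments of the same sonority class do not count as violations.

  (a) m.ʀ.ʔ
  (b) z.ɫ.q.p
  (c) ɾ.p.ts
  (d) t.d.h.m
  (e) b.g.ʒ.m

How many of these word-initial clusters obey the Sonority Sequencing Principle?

(a) 4-6-1 → violates
(b) 3-5-1-1 → violates
(c) 6-1-2 → violates
(d) 1-1-3-4 → obeys
(e) 1-1-3-4 → obeys

2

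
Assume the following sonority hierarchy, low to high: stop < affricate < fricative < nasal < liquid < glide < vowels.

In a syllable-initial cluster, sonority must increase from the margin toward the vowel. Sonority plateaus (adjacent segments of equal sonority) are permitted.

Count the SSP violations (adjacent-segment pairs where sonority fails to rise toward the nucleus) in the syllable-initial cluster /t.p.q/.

/t/: stop = 1.
/p/: stop = 1.
/q/: stop = 1.
/t/→/p/: 1→1 (plateau, allowed) — ok.
/p/→/q/: 1→1 (plateau, allowed) — ok.

0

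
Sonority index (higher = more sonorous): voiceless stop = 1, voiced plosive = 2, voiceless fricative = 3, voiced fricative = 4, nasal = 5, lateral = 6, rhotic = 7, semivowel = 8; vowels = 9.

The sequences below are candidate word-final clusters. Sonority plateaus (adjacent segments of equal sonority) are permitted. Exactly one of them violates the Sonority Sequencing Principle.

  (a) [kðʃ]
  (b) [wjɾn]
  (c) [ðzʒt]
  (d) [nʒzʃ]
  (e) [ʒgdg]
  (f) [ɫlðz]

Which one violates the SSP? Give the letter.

(a) [kðʃ]: profile 1-4-3 — violates.
(b) [wjɾn]: profile 8-8-7-5 — obeys.
(c) [ðzʒt]: profile 4-4-4-1 — obeys.
(d) [nʒzʃ]: profile 5-4-4-3 — obeys.
(e) [ʒgdg]: profile 4-2-2-2 — obeys.
(f) [ɫlðz]: profile 6-6-4-4 — obeys.

a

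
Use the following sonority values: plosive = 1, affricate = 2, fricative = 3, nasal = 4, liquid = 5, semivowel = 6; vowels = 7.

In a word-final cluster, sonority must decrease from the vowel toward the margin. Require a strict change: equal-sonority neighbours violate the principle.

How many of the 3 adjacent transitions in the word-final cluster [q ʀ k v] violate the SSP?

2

/q/ is a plosive (sonority 1).
/ʀ/ is a liquid (sonority 5).
/k/ is a plosive (sonority 1).
/v/ is a fricative (sonority 3).
/q/→/ʀ/: 1→5 (does not fall) — violation.
/ʀ/→/k/: 5→1 (falls) — ok.
/k/→/v/: 1→3 (does not fall) — violation.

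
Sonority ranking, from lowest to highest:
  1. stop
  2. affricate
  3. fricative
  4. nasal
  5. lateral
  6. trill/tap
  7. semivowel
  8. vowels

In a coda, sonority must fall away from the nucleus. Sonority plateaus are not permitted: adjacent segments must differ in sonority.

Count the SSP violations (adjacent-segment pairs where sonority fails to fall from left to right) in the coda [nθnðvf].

/n/ is a nasal (sonority 4).
/θ/ is a fricative (sonority 3).
/n/ is a nasal (sonority 4).
/ð/ is a fricative (sonority 3).
/v/ is a fricative (sonority 3).
/f/ is a fricative (sonority 3).
/n/→/θ/: 4→3 (falls) — ok.
/θ/→/n/: 3→4 (does not fall) — violation.
/n/→/ð/: 4→3 (falls) — ok.
/ð/→/v/: 3→3 (plateau) — violation.
/v/→/f/: 3→3 (plateau) — violation.

3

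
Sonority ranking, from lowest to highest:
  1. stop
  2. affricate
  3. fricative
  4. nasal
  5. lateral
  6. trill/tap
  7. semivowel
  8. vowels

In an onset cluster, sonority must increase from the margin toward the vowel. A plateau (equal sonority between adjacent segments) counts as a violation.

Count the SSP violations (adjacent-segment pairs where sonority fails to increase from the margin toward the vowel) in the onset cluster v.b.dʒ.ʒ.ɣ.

2

/v/ — fricative, sonority 3.
/b/ — stop, sonority 1.
/dʒ/ — affricate, sonority 2.
/ʒ/ — fricative, sonority 3.
/ɣ/ — fricative, sonority 3.
/v/→/b/: 3→1 (does not rise) — violation.
/b/→/dʒ/: 1→2 (rises) — ok.
/dʒ/→/ʒ/: 2→3 (rises) — ok.
/ʒ/→/ɣ/: 3→3 (plateau) — violation.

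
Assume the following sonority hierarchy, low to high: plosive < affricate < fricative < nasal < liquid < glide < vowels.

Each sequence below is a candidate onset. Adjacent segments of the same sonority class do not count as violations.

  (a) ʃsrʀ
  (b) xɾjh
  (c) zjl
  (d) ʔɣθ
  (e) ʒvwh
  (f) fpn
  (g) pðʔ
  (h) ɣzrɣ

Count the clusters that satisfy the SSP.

(a) 3-3-5-5 → obeys
(b) 3-5-6-3 → violates
(c) 3-6-5 → violates
(d) 1-3-3 → obeys
(e) 3-3-6-3 → violates
(f) 3-1-4 → violates
(g) 1-3-1 → violates
(h) 3-3-5-3 → violates

2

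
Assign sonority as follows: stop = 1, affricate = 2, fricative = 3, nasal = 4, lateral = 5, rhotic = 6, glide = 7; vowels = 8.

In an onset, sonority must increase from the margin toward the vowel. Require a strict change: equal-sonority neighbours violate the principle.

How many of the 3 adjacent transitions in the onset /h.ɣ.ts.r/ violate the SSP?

2

/h/: fricative = 3.
/ɣ/: fricative = 3.
/ts/: affricate = 2.
/r/: rhotic = 6.
/h/→/ɣ/: 3→3 (plateau) — violation.
/ɣ/→/ts/: 3→2 (does not rise) — violation.
/ts/→/r/: 2→6 (rises) — ok.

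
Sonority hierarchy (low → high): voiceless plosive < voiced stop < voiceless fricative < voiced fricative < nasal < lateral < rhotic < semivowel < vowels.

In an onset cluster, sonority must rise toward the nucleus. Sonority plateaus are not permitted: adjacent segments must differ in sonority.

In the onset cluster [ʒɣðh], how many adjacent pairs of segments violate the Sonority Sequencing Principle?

3

/ʒ/ — voiced fricative, sonority 4.
/ɣ/ — voiced fricative, sonority 4.
/ð/ — voiced fricative, sonority 4.
/h/ — voiceless fricative, sonority 3.
/ʒ/→/ɣ/: 4→4 (plateau) — violation.
/ɣ/→/ð/: 4→4 (plateau) — violation.
/ð/→/h/: 4→3 (does not rise) — violation.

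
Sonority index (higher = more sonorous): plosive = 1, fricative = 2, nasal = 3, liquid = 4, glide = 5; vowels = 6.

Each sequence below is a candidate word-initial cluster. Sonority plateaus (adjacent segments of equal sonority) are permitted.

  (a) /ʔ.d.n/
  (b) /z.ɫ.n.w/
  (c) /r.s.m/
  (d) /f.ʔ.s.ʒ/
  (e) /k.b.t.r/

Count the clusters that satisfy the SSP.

2

(a) sonority 1-1-3: well-formed.
(b) sonority 2-4-3-5: ill-formed.
(c) sonority 4-2-3: ill-formed.
(d) sonority 2-1-2-2: ill-formed.
(e) sonority 1-1-1-4: well-formed.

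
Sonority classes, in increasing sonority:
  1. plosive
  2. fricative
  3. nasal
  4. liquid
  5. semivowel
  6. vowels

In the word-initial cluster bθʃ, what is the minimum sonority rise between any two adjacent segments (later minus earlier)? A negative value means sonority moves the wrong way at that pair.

/b/: plosive = 1.
/θ/: fricative = 2.
/ʃ/: fricative = 2.
/b/→/θ/: change +1.
/θ/→/ʃ/: change +0.
Minimum = 0.

0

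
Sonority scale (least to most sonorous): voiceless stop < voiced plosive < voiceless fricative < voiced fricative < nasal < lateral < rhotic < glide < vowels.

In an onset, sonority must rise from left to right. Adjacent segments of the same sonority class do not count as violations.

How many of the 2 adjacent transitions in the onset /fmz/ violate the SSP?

/f/ — voiceless fricative, sonority 3.
/m/ — nasal, sonority 5.
/z/ — voiced fricative, sonority 4.
/f/→/m/: 3→5 (rises) — ok.
/m/→/z/: 5→4 (does not rise) — violation.

1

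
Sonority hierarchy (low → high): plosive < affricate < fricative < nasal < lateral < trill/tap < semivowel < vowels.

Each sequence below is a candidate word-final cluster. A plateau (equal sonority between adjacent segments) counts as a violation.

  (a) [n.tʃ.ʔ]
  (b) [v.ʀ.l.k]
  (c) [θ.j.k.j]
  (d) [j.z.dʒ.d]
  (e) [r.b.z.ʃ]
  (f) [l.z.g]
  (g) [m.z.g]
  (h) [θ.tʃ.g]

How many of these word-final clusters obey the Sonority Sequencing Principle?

5

(a) [n.tʃ.ʔ]: profile 4-2-1 — obeys.
(b) [v.ʀ.l.k]: profile 3-6-5-1 — violates.
(c) [θ.j.k.j]: profile 3-7-1-7 — violates.
(d) [j.z.dʒ.d]: profile 7-3-2-1 — obeys.
(e) [r.b.z.ʃ]: profile 6-1-3-3 — violates.
(f) [l.z.g]: profile 5-3-1 — obeys.
(g) [m.z.g]: profile 4-3-1 — obeys.
(h) [θ.tʃ.g]: profile 3-2-1 — obeys.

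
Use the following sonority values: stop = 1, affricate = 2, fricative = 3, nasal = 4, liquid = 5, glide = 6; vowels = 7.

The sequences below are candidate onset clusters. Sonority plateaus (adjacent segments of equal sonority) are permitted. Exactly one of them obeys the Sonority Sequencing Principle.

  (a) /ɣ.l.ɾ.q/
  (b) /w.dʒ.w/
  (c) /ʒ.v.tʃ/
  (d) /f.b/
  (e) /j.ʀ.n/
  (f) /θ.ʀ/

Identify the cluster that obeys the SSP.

(a) 3-5-5-1 → violates
(b) 6-2-6 → violates
(c) 3-3-2 → violates
(d) 3-1 → violates
(e) 6-5-4 → violates
(f) 3-5 → obeys

f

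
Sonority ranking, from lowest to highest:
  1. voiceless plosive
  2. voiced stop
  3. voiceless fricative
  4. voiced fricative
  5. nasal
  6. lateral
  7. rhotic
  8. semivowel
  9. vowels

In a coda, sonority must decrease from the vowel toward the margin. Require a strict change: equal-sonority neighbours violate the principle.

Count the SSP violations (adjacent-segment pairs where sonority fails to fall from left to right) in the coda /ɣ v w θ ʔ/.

/ɣ/: voiced fricative = 4.
/v/: voiced fricative = 4.
/w/: semivowel = 8.
/θ/: voiceless fricative = 3.
/ʔ/: voiceless plosive = 1.
/ɣ/→/v/: 4→4 (plateau) — violation.
/v/→/w/: 4→8 (does not fall) — violation.
/w/→/θ/: 8→3 (falls) — ok.
/θ/→/ʔ/: 3→1 (falls) — ok.

2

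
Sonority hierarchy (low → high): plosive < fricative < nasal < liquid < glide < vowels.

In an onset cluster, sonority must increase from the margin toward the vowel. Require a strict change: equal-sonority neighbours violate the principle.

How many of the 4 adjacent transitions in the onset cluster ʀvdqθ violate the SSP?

/ʀ/ is a liquid (sonority 4).
/v/ is a fricative (sonority 2).
/d/ is a plosive (sonority 1).
/q/ is a plosive (sonority 1).
/θ/ is a fricative (sonority 2).
/ʀ/→/v/: 4→2 (does not rise) — violation.
/v/→/d/: 2→1 (does not rise) — violation.
/d/→/q/: 1→1 (plateau) — violation.
/q/→/θ/: 1→2 (rises) — ok.

3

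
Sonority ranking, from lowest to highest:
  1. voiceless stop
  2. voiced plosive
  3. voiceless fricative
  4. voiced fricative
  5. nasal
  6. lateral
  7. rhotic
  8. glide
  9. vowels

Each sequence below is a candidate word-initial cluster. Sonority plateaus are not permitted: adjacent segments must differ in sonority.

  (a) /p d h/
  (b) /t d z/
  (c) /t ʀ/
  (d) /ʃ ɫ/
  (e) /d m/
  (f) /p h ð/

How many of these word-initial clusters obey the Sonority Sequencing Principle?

6

(a) /p d h/: profile 1-2-3 — obeys.
(b) /t d z/: profile 1-2-4 — obeys.
(c) /t ʀ/: profile 1-7 — obeys.
(d) /ʃ ɫ/: profile 3-6 — obeys.
(e) /d m/: profile 2-5 — obeys.
(f) /p h ð/: profile 1-3-4 — obeys.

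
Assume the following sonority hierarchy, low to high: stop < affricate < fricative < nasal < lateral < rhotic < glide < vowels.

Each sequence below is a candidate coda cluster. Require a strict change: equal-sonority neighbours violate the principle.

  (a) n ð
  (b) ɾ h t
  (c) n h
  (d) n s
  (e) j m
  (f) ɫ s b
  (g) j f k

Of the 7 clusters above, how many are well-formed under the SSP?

(a) 4-3 → obeys
(b) 6-3-1 → obeys
(c) 4-3 → obeys
(d) 4-3 → obeys
(e) 7-4 → obeys
(f) 5-3-1 → obeys
(g) 7-3-1 → obeys

7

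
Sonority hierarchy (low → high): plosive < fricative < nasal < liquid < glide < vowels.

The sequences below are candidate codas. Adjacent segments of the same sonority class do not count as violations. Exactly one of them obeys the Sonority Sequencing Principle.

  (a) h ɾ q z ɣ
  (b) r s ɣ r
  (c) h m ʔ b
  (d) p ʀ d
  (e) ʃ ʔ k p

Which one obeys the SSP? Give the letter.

e

(a) sonority 2-4-1-2-2: ill-formed.
(b) sonority 4-2-2-4: ill-formed.
(c) sonority 2-3-1-1: ill-formed.
(d) sonority 1-4-1: ill-formed.
(e) sonority 2-1-1-1: well-formed.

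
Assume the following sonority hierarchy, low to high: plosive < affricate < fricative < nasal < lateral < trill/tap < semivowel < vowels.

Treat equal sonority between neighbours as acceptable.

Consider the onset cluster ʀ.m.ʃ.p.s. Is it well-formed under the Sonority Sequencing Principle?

no

/ʀ/: trill/tap = 6.
/m/: nasal = 4.
/ʃ/: fricative = 3.
/p/: plosive = 1.
/s/: fricative = 3.
The profile is 6-4-3-1-3. Between /ʀ/ (6) and /m/ (4) sonority does not rise, so the cluster violates the SSP.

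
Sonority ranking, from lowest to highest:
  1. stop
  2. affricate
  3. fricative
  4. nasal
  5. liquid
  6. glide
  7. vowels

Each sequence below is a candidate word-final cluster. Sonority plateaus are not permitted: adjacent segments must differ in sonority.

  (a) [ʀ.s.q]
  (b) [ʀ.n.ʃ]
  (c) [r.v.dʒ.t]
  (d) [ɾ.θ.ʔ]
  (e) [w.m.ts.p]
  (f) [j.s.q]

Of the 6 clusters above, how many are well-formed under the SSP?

(a) [ʀ.s.q]: profile 5-3-1 — obeys.
(b) [ʀ.n.ʃ]: profile 5-4-3 — obeys.
(c) [r.v.dʒ.t]: profile 5-3-2-1 — obeys.
(d) [ɾ.θ.ʔ]: profile 5-3-1 — obeys.
(e) [w.m.ts.p]: profile 6-4-2-1 — obeys.
(f) [j.s.q]: profile 6-3-1 — obeys.

6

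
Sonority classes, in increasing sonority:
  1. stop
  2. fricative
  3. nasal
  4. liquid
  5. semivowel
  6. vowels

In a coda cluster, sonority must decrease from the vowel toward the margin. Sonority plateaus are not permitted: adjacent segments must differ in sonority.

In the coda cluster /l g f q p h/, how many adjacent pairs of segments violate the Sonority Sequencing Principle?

3

/l/ is a liquid (sonority 4).
/g/ is a stop (sonority 1).
/f/ is a fricative (sonority 2).
/q/ is a stop (sonority 1).
/p/ is a stop (sonority 1).
/h/ is a fricative (sonority 2).
/l/→/g/: 4→1 (falls) — ok.
/g/→/f/: 1→2 (does not fall) — violation.
/f/→/q/: 2→1 (falls) — ok.
/q/→/p/: 1→1 (plateau) — violation.
/p/→/h/: 1→2 (does not fall) — violation.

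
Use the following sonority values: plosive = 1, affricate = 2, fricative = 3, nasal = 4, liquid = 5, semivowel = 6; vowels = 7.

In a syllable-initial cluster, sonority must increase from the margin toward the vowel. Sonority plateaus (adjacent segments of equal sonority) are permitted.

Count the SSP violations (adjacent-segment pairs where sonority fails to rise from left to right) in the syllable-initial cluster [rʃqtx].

2

/r/ — liquid, sonority 5.
/ʃ/ — fricative, sonority 3.
/q/ — plosive, sonority 1.
/t/ — plosive, sonority 1.
/x/ — fricative, sonority 3.
/r/→/ʃ/: 5→3 (does not rise) — violation.
/ʃ/→/q/: 3→1 (does not rise) — violation.
/q/→/t/: 1→1 (plateau, allowed) — ok.
/t/→/x/: 1→3 (rises) — ok.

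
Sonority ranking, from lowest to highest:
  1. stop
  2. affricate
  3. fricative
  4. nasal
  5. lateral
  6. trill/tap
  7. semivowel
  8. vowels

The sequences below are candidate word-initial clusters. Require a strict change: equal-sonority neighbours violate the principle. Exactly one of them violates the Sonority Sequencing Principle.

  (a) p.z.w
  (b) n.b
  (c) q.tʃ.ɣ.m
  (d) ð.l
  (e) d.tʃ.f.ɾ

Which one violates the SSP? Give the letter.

b

(a) p.z.w: profile 1-3-7 — obeys.
(b) n.b: profile 4-1 — violates.
(c) q.tʃ.ɣ.m: profile 1-2-3-4 — obeys.
(d) ð.l: profile 3-5 — obeys.
(e) d.tʃ.f.ɾ: profile 1-2-3-6 — obeys.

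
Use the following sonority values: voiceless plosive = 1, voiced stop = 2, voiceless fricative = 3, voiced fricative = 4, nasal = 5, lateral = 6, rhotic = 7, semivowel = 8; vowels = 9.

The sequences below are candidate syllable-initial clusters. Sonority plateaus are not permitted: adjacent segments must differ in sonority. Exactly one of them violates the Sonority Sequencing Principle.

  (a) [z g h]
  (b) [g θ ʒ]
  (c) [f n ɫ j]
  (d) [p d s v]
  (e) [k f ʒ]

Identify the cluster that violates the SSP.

(a) 4-2-3 → violates
(b) 2-3-4 → obeys
(c) 3-5-6-8 → obeys
(d) 1-2-3-4 → obeys
(e) 1-3-4 → obeys

a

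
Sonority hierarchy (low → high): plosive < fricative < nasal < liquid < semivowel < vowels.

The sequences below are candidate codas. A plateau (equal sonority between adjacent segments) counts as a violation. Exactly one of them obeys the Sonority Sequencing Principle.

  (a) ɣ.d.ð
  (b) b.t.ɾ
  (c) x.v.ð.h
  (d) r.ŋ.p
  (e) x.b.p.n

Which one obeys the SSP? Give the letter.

(a) 2-1-2 → violates
(b) 1-1-4 → violates
(c) 2-2-2-2 → violates
(d) 4-3-1 → obeys
(e) 2-1-1-3 → violates

d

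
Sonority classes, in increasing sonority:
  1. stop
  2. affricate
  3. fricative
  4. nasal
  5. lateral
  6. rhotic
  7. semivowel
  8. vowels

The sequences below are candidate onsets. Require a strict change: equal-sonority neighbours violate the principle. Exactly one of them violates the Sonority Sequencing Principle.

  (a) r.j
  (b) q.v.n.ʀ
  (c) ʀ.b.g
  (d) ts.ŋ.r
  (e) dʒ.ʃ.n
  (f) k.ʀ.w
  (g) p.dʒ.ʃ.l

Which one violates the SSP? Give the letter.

c

(a) 6-7 → obeys
(b) 1-3-4-6 → obeys
(c) 6-1-1 → violates
(d) 2-4-6 → obeys
(e) 2-3-4 → obeys
(f) 1-6-7 → obeys
(g) 1-2-3-5 → obeys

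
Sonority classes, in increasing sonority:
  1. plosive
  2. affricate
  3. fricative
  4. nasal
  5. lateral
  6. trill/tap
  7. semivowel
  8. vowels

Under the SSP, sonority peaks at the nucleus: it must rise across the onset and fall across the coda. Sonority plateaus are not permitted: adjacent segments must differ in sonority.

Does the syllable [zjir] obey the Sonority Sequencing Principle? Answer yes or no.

Onset: /z/ is a fricative (sonority 3), /j/ is a semivowel (sonority 7); then the nucleus /i/ (sonority 8).
Onset profile 3-7-8 — rises to the nucleus.
Coda: /r/ is a trill/tap (sonority 6).
Coda profile 8-6 — falls from the nucleus.

yes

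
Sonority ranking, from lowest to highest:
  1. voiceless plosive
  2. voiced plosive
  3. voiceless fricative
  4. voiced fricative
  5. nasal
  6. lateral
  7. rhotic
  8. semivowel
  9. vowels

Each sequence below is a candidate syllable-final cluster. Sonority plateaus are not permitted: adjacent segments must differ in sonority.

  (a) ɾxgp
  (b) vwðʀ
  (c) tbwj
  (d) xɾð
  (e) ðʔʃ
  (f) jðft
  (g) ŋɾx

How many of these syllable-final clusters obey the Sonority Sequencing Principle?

(a) sonority 7-3-2-1: well-formed.
(b) sonority 4-8-4-7: ill-formed.
(c) sonority 1-2-8-8: ill-formed.
(d) sonority 3-7-4: ill-formed.
(e) sonority 4-1-3: ill-formed.
(f) sonority 8-4-3-1: well-formed.
(g) sonority 5-7-3: ill-formed.

2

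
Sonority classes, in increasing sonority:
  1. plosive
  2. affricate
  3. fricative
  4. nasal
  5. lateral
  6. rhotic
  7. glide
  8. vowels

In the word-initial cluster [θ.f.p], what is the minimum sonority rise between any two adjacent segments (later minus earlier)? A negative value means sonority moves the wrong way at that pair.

/θ/ is a fricative (sonority 3).
/f/ is a fricative (sonority 3).
/p/ is a plosive (sonority 1).
/θ/→/f/: change +0.
/f/→/p/: change -2.
Minimum = -2.

-2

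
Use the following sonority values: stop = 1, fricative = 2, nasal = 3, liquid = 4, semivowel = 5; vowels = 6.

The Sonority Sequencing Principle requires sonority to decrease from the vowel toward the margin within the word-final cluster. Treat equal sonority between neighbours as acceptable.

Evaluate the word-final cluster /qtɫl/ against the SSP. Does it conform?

no

/q/ is a stop (sonority 1).
/t/ is a stop (sonority 1).
/ɫ/ is a liquid (sonority 4).
/l/ is a liquid (sonority 4).
The profile is 1-1-4-4. Between /t/ (1) and /ɫ/ (4) sonority does not fall, so the cluster violates the SSP.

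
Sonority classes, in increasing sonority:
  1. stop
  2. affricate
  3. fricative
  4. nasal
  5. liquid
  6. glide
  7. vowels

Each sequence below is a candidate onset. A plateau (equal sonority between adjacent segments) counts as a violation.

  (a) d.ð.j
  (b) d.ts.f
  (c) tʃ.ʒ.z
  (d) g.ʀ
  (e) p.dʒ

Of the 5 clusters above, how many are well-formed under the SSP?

(a) sonority 1-3-6: well-formed.
(b) sonority 1-2-3: well-formed.
(c) sonority 2-3-3: ill-formed.
(d) sonority 1-5: well-formed.
(e) sonority 1-2: well-formed.

4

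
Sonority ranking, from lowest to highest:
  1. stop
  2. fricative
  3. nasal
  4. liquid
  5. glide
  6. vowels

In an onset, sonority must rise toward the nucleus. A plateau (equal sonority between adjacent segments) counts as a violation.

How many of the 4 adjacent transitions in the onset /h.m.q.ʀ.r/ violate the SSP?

2

/h/ — fricative, sonority 2.
/m/ — nasal, sonority 3.
/q/ — stop, sonority 1.
/ʀ/ — liquid, sonority 4.
/r/ — liquid, sonority 4.
/h/→/m/: 2→3 (rises) — ok.
/m/→/q/: 3→1 (does not rise) — violation.
/q/→/ʀ/: 1→4 (rises) — ok.
/ʀ/→/r/: 4→4 (plateau) — violation.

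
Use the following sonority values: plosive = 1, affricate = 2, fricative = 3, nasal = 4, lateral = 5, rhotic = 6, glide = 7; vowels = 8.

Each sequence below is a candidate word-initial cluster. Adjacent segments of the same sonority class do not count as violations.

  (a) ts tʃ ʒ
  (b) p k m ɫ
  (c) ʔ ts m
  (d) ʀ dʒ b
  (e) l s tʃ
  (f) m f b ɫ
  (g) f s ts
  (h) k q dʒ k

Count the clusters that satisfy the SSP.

(a) ts tʃ ʒ: profile 2-2-3 — obeys.
(b) p k m ɫ: profile 1-1-4-5 — obeys.
(c) ʔ ts m: profile 1-2-4 — obeys.
(d) ʀ dʒ b: profile 6-2-1 — violates.
(e) l s tʃ: profile 5-3-2 — violates.
(f) m f b ɫ: profile 4-3-1-5 — violates.
(g) f s ts: profile 3-3-2 — violates.
(h) k q dʒ k: profile 1-1-2-1 — violates.

3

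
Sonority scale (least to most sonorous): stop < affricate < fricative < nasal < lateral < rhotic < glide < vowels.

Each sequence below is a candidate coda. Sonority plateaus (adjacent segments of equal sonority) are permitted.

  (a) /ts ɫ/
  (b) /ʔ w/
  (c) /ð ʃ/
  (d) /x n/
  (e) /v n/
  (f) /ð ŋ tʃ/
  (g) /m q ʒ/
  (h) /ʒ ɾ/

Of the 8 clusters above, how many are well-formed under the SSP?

1

(a) /ts ɫ/: profile 2-5 — violates.
(b) /ʔ w/: profile 1-7 — violates.
(c) /ð ʃ/: profile 3-3 — obeys.
(d) /x n/: profile 3-4 — violates.
(e) /v n/: profile 3-4 — violates.
(f) /ð ŋ tʃ/: profile 3-4-2 — violates.
(g) /m q ʒ/: profile 4-1-3 — violates.
(h) /ʒ ɾ/: profile 3-6 — violates.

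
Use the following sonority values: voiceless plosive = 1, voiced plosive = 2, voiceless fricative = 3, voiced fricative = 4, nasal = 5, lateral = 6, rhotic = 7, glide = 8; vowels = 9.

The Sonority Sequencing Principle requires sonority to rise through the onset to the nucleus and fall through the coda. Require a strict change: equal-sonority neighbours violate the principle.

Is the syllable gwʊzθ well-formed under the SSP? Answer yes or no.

yes

Onset: /g/ is a voiced plosive (sonority 2), /w/ is a glide (sonority 8); then the nucleus /ʊ/ (sonority 9).
Onset profile 2-8-9 — rises to the nucleus.
Coda: /z/ is a voiced fricative (sonority 4), /θ/ is a voiceless fricative (sonority 3).
Coda profile 9-4-3 — falls from the nucleus.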